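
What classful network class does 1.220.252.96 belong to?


First octet: 1
Binary: 00000001
0xxxxxxx -> Class A (1-126)
Class A, default mask 255.0.0.0 (/8)


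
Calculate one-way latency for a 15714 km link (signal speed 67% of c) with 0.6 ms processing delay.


Speed = 0.67 * 3e5 km/s = 201000 km/s
Propagation delay = 15714 / 201000 = 0.0782 s = 78.1791 ms
Processing delay = 0.6 ms
Total one-way latency = 78.7791 ms


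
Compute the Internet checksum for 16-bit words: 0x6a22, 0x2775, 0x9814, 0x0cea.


Sum all words (with carry folding):
+ 0x6a22 = 0x6a22
+ 0x2775 = 0x9197
+ 0x9814 = 0x29ac
+ 0x0cea = 0x3696
One's complement: ~0x3696
Checksum = 0xc969


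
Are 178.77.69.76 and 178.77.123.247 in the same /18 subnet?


Mask: 255.255.192.0
178.77.69.76 AND mask = 178.77.64.0
178.77.123.247 AND mask = 178.77.64.0
Yes, same subnet (178.77.64.0)


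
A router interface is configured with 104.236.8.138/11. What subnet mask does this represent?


/11 means 11 network bits, 21 host bits
Binary: 11111111111000000000000000000000
Mask: 255.224.0.0


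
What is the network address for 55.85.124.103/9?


IP:   00110111.01010101.01111100.01100111
Mask: 11111111.10000000.00000000.00000000
AND operation:
Net:  00110111.00000000.00000000.00000000
Network: 55.0.0.0/9


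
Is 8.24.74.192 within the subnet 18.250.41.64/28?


Subnet network: 18.250.41.64
Test IP AND mask: 8.24.74.192
No, 8.24.74.192 is not in 18.250.41.64/28


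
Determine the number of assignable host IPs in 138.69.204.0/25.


Host bits = 32 - 25 = 7
Total addresses = 2^7 = 128
Usable = total - 2 (network and broadcast)
Usable hosts: 126


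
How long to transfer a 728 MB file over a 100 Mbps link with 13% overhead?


Effective throughput = 100 * (1 - 13/100) = 87 Mbps
File size in Mb = 728 * 8 = 5824 Mb
Time = 5824 / 87
Time = 66.9425 seconds


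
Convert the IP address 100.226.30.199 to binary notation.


100 = 01100100
226 = 11100010
30 = 00011110
199 = 11000111
Binary: 01100100.11100010.00011110.11000111


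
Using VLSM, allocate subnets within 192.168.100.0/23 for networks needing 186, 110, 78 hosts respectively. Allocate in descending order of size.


186 hosts -> /24 (254 usable): 192.168.100.0/24
110 hosts -> /25 (126 usable): 192.168.101.0/25
78 hosts -> /25 (126 usable): 192.168.101.128/25
Allocation: 192.168.100.0/24 (186 hosts, 254 usable); 192.168.101.0/25 (110 hosts, 126 usable); 192.168.101.128/25 (78 hosts, 126 usable)


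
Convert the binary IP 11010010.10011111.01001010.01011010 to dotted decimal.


11010010 = 210
10011111 = 159
01001010 = 74
01011010 = 90
IP: 210.159.74.90


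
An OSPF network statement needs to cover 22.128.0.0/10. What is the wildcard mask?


Subnet mask: 255.192.0.0
Wildcard = 255.255.255.255 - subnet mask
255 - 255 = 0
255 - 192 = 63
255 - 0 = 255
255 - 0 = 255
Wildcard: 0.63.255.255


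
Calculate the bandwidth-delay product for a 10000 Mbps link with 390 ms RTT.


BDP = bandwidth * RTT
= 10000 Mbps * 390 ms
= 10000 * 1e6 * 390 / 1000 bits
= 3900000000 bits
= 487500000 bytes
= 476074.2188 KB
BDP = 3900000000 bits (487500000 bytes)


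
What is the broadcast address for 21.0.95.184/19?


Network: 21.0.64.0/19
Host bits = 13
Set all host bits to 1:
Broadcast: 21.0.95.255


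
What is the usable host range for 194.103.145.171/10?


Network: 194.64.0.0
Broadcast: 194.127.255.255
First usable = network + 1
Last usable = broadcast - 1
Range: 194.64.0.1 to 194.127.255.254


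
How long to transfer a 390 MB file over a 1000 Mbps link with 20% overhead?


Effective throughput = 1000 * (1 - 20/100) = 800 Mbps
File size in Mb = 390 * 8 = 3120 Mb
Time = 3120 / 800
Time = 3.9 seconds


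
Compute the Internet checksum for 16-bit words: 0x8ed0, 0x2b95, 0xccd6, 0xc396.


Sum all words (with carry folding):
+ 0x8ed0 = 0x8ed0
+ 0x2b95 = 0xba65
+ 0xccd6 = 0x873c
+ 0xc396 = 0x4ad3
One's complement: ~0x4ad3
Checksum = 0xb52c


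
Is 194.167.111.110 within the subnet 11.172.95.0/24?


Subnet network: 11.172.95.0
Test IP AND mask: 194.167.111.0
No, 194.167.111.110 is not in 11.172.95.0/24


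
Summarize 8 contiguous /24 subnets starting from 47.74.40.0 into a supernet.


Original prefix: /24
Number of subnets: 8 = 2^3
New prefix = 24 - 3 = 21
Supernet: 47.74.40.0/21


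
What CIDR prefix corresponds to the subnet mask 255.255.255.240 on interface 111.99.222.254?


Binary: 11111111.11111111.11111111.11110000
Count leading 1s
Prefix: /28


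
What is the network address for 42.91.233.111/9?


IP:   00101010.01011011.11101001.01101111
Mask: 11111111.10000000.00000000.00000000
AND operation:
Net:  00101010.00000000.00000000.00000000
Network: 42.0.0.0/9


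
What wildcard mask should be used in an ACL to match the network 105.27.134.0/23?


Subnet mask: 255.255.254.0
Wildcard = 255.255.255.255 - subnet mask
255 - 255 = 0
255 - 255 = 0
255 - 254 = 1
255 - 0 = 255
Wildcard: 0.0.1.255


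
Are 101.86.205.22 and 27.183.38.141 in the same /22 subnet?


Mask: 255.255.252.0
101.86.205.22 AND mask = 101.86.204.0
27.183.38.141 AND mask = 27.183.36.0
No, different subnets (101.86.204.0 vs 27.183.36.0)


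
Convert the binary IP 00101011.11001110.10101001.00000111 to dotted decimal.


00101011 = 43
11001110 = 206
10101001 = 169
00000111 = 7
IP: 43.206.169.7


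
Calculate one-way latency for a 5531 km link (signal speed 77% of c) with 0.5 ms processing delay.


Speed = 0.77 * 3e5 km/s = 231000 km/s
Propagation delay = 5531 / 231000 = 0.0239 s = 23.9437 ms
Processing delay = 0.5 ms
Total one-way latency = 24.4437 ms


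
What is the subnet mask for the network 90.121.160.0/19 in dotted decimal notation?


/19 means 19 network bits, 13 host bits
Binary: 11111111111111111110000000000000
Mask: 255.255.224.0


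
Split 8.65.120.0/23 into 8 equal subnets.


New prefix = 23 + 3 = 26
Each subnet has 64 addresses
  8.65.120.0/26
  8.65.120.64/26
  8.65.120.128/26
  8.65.120.192/26
  8.65.121.0/26
  8.65.121.64/26
  8.65.121.128/26
  8.65.121.192/26
Subnets: 8.65.120.0/26, 8.65.120.64/26, 8.65.120.128/26, 8.65.120.192/26, 8.65.121.0/26, 8.65.121.64/26, 8.65.121.128/26, 8.65.121.192/26


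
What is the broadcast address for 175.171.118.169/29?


Network: 175.171.118.168/29
Host bits = 3
Set all host bits to 1:
Broadcast: 175.171.118.175


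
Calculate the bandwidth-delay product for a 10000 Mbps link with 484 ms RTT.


BDP = bandwidth * RTT
= 10000 Mbps * 484 ms
= 10000 * 1e6 * 484 / 1000 bits
= 4840000000 bits
= 605000000 bytes
= 590820.3125 KB
BDP = 4840000000 bits (605000000 bytes)


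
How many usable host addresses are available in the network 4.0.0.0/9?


Host bits = 32 - 9 = 23
Total addresses = 2^23 = 8388608
Usable = total - 2 (network and broadcast)
Usable hosts: 8388606


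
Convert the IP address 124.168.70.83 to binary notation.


124 = 01111100
168 = 10101000
70 = 01000110
83 = 01010011
Binary: 01111100.10101000.01000110.01010011


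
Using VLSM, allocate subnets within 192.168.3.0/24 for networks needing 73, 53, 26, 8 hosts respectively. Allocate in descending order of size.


73 hosts -> /25 (126 usable): 192.168.3.0/25
53 hosts -> /26 (62 usable): 192.168.3.128/26
26 hosts -> /27 (30 usable): 192.168.3.192/27
8 hosts -> /28 (14 usable): 192.168.3.224/28
Allocation: 192.168.3.0/25 (73 hosts, 126 usable); 192.168.3.128/26 (53 hosts, 62 usable); 192.168.3.192/27 (26 hosts, 30 usable); 192.168.3.224/28 (8 hosts, 14 usable)


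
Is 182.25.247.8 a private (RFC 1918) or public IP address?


RFC 1918 private ranges:
  10.0.0.0/8 (10.0.0.0 - 10.255.255.255)
  172.16.0.0/12 (172.16.0.0 - 172.31.255.255)
  192.168.0.0/16 (192.168.0.0 - 192.168.255.255)
Public (not in any RFC 1918 range)


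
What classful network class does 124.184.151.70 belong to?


First octet: 124
Binary: 01111100
0xxxxxxx -> Class A (1-126)
Class A, default mask 255.0.0.0 (/8)


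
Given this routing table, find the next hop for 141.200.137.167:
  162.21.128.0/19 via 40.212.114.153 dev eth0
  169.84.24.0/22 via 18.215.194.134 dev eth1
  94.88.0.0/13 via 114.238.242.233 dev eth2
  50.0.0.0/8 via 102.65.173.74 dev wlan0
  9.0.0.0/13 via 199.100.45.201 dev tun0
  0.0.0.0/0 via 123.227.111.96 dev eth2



Longest prefix match for 141.200.137.167:
  /19 162.21.128.0: no
  /22 169.84.24.0: no
  /13 94.88.0.0: no
  /8 50.0.0.0: no
  /13 9.0.0.0: no
  /0 0.0.0.0: MATCH
Selected: next-hop 123.227.111.96 via eth2 (matched /0)


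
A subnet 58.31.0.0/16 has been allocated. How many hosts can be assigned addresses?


Host bits = 32 - 16 = 16
Total addresses = 2^16 = 65536
Usable = total - 2 (network and broadcast)
Usable hosts: 65534


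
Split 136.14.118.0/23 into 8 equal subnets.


New prefix = 23 + 3 = 26
Each subnet has 64 addresses
  136.14.118.0/26
  136.14.118.64/26
  136.14.118.128/26
  136.14.118.192/26
  136.14.119.0/26
  136.14.119.64/26
  136.14.119.128/26
  136.14.119.192/26
Subnets: 136.14.118.0/26, 136.14.118.64/26, 136.14.118.128/26, 136.14.118.192/26, 136.14.119.0/26, 136.14.119.64/26, 136.14.119.128/26, 136.14.119.192/26


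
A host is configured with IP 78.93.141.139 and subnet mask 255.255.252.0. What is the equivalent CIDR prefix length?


Binary: 11111111.11111111.11111100.00000000
Count leading 1s
Prefix: /22


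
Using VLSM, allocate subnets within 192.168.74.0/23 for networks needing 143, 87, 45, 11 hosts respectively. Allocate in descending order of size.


143 hosts -> /24 (254 usable): 192.168.74.0/24
87 hosts -> /25 (126 usable): 192.168.75.0/25
45 hosts -> /26 (62 usable): 192.168.75.128/26
11 hosts -> /28 (14 usable): 192.168.75.192/28
Allocation: 192.168.74.0/24 (143 hosts, 254 usable); 192.168.75.0/25 (87 hosts, 126 usable); 192.168.75.128/26 (45 hosts, 62 usable); 192.168.75.192/28 (11 hosts, 14 usable)


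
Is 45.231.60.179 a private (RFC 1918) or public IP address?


RFC 1918 private ranges:
  10.0.0.0/8 (10.0.0.0 - 10.255.255.255)
  172.16.0.0/12 (172.16.0.0 - 172.31.255.255)
  192.168.0.0/16 (192.168.0.0 - 192.168.255.255)
Public (not in any RFC 1918 range)


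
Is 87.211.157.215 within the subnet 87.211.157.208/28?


Subnet network: 87.211.157.208
Test IP AND mask: 87.211.157.208
Yes, 87.211.157.215 is in 87.211.157.208/28


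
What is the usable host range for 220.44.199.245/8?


Network: 220.0.0.0
Broadcast: 220.255.255.255
First usable = network + 1
Last usable = broadcast - 1
Range: 220.0.0.1 to 220.255.255.254


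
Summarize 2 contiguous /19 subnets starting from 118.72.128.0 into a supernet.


Original prefix: /19
Number of subnets: 2 = 2^1
New prefix = 19 - 1 = 18
Supernet: 118.72.128.0/18


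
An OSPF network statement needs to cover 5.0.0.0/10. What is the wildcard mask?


Subnet mask: 255.192.0.0
Wildcard = 255.255.255.255 - subnet mask
255 - 255 = 0
255 - 192 = 63
255 - 0 = 255
255 - 0 = 255
Wildcard: 0.63.255.255


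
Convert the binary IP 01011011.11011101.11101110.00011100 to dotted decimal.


01011011 = 91
11011101 = 221
11101110 = 238
00011100 = 28
IP: 91.221.238.28


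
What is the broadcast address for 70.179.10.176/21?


Network: 70.179.8.0/21
Host bits = 11
Set all host bits to 1:
Broadcast: 70.179.15.255


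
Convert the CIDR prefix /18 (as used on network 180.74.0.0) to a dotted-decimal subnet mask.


/18 means 18 network bits, 14 host bits
Binary: 11111111111111111100000000000000
Mask: 255.255.192.0


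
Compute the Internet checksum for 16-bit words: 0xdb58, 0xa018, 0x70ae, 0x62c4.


Sum all words (with carry folding):
+ 0xdb58 = 0xdb58
+ 0xa018 = 0x7b71
+ 0x70ae = 0xec1f
+ 0x62c4 = 0x4ee4
One's complement: ~0x4ee4
Checksum = 0xb11b


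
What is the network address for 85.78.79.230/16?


IP:   01010101.01001110.01001111.11100110
Mask: 11111111.11111111.00000000.00000000
AND operation:
Net:  01010101.01001110.00000000.00000000
Network: 85.78.0.0/16


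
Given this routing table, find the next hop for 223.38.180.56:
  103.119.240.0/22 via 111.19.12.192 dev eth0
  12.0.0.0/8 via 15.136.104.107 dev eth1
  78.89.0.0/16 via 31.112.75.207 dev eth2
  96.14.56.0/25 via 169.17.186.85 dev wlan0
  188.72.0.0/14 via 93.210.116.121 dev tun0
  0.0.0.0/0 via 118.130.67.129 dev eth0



Longest prefix match for 223.38.180.56:
  /22 103.119.240.0: no
  /8 12.0.0.0: no
  /16 78.89.0.0: no
  /25 96.14.56.0: no
  /14 188.72.0.0: no
  /0 0.0.0.0: MATCH
Selected: next-hop 118.130.67.129 via eth0 (matched /0)


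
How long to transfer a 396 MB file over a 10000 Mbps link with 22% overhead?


Effective throughput = 10000 * (1 - 22/100) = 7800 Mbps
File size in Mb = 396 * 8 = 3168 Mb
Time = 3168 / 7800
Time = 0.4062 seconds


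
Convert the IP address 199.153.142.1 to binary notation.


199 = 11000111
153 = 10011001
142 = 10001110
1 = 00000001
Binary: 11000111.10011001.10001110.00000001


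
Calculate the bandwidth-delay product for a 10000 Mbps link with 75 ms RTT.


BDP = bandwidth * RTT
= 10000 Mbps * 75 ms
= 10000 * 1e6 * 75 / 1000 bits
= 750000000 bits
= 93750000 bytes
= 91552.7344 KB
BDP = 750000000 bits (93750000 bytes)


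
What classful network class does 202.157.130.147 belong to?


First octet: 202
Binary: 11001010
110xxxxx -> Class C (192-223)
Class C, default mask 255.255.255.0 (/24)


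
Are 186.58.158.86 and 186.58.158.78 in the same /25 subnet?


Mask: 255.255.255.128
186.58.158.86 AND mask = 186.58.158.0
186.58.158.78 AND mask = 186.58.158.0
Yes, same subnet (186.58.158.0)


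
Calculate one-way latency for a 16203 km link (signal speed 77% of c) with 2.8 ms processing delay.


Speed = 0.77 * 3e5 km/s = 231000 km/s
Propagation delay = 16203 / 231000 = 0.0701 s = 70.1429 ms
Processing delay = 2.8 ms
Total one-way latency = 72.9429 ms


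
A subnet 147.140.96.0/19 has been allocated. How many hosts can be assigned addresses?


Host bits = 32 - 19 = 13
Total addresses = 2^13 = 8192
Usable = total - 2 (network and broadcast)
Usable hosts: 8190


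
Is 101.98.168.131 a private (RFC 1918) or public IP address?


RFC 1918 private ranges:
  10.0.0.0/8 (10.0.0.0 - 10.255.255.255)
  172.16.0.0/12 (172.16.0.0 - 172.31.255.255)
  192.168.0.0/16 (192.168.0.0 - 192.168.255.255)
Public (not in any RFC 1918 range)


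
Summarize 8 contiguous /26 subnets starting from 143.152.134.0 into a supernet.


Original prefix: /26
Number of subnets: 8 = 2^3
New prefix = 26 - 3 = 23
Supernet: 143.152.134.0/23


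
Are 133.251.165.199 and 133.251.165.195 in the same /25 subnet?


Mask: 255.255.255.128
133.251.165.199 AND mask = 133.251.165.128
133.251.165.195 AND mask = 133.251.165.128
Yes, same subnet (133.251.165.128)


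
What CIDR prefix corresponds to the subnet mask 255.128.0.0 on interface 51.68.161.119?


Binary: 11111111.10000000.00000000.00000000
Count leading 1s
Prefix: /9


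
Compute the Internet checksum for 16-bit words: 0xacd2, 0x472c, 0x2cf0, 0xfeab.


Sum all words (with carry folding):
+ 0xacd2 = 0xacd2
+ 0x472c = 0xf3fe
+ 0x2cf0 = 0x20ef
+ 0xfeab = 0x1f9b
One's complement: ~0x1f9b
Checksum = 0xe064


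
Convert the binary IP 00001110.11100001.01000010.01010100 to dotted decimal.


00001110 = 14
11100001 = 225
01000010 = 66
01010100 = 84
IP: 14.225.66.84


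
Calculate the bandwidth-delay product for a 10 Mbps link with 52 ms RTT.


BDP = bandwidth * RTT
= 10 Mbps * 52 ms
= 10 * 1e6 * 52 / 1000 bits
= 520000 bits
= 65000 bytes
= 63.4766 KB
BDP = 520000 bits (65000 bytes)


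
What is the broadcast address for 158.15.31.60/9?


Network: 158.0.0.0/9
Host bits = 23
Set all host bits to 1:
Broadcast: 158.127.255.255


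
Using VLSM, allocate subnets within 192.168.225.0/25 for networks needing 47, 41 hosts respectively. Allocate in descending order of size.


47 hosts -> /26 (62 usable): 192.168.225.0/26
41 hosts -> /26 (62 usable): 192.168.225.64/26
Allocation: 192.168.225.0/26 (47 hosts, 62 usable); 192.168.225.64/26 (41 hosts, 62 usable)


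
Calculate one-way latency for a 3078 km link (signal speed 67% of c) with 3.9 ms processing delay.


Speed = 0.67 * 3e5 km/s = 201000 km/s
Propagation delay = 3078 / 201000 = 0.0153 s = 15.3134 ms
Processing delay = 3.9 ms
Total one-way latency = 19.2134 ms


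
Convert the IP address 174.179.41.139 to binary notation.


174 = 10101110
179 = 10110011
41 = 00101001
139 = 10001011
Binary: 10101110.10110011.00101001.10001011


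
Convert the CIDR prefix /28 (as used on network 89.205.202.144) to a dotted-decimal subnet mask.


/28 means 28 network bits, 4 host bits
Binary: 11111111111111111111111111110000
Mask: 255.255.255.240


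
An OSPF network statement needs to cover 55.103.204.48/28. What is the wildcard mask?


Subnet mask: 255.255.255.240
Wildcard = 255.255.255.255 - subnet mask
255 - 255 = 0
255 - 255 = 0
255 - 255 = 0
255 - 240 = 15
Wildcard: 0.0.0.15


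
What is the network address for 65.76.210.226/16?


IP:   01000001.01001100.11010010.11100010
Mask: 11111111.11111111.00000000.00000000
AND operation:
Net:  01000001.01001100.00000000.00000000
Network: 65.76.0.0/16


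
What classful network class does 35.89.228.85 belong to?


First octet: 35
Binary: 00100011
0xxxxxxx -> Class A (1-126)
Class A, default mask 255.0.0.0 (/8)


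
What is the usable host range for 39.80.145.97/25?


Network: 39.80.145.0
Broadcast: 39.80.145.127
First usable = network + 1
Last usable = broadcast - 1
Range: 39.80.145.1 to 39.80.145.126


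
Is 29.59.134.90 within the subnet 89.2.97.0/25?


Subnet network: 89.2.97.0
Test IP AND mask: 29.59.134.0
No, 29.59.134.90 is not in 89.2.97.0/25


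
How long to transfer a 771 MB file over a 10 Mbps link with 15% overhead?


Effective throughput = 10 * (1 - 15/100) = 8.5 Mbps
File size in Mb = 771 * 8 = 6168 Mb
Time = 6168 / 8.5
Time = 725.6471 seconds


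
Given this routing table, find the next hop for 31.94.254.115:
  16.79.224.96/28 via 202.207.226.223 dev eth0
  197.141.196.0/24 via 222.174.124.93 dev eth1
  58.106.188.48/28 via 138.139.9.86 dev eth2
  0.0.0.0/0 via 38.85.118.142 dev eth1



Longest prefix match for 31.94.254.115:
  /28 16.79.224.96: no
  /24 197.141.196.0: no
  /28 58.106.188.48: no
  /0 0.0.0.0: MATCH
Selected: next-hop 38.85.118.142 via eth1 (matched /0)


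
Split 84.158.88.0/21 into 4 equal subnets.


New prefix = 21 + 2 = 23
Each subnet has 512 addresses
  84.158.88.0/23
  84.158.90.0/23
  84.158.92.0/23
  84.158.94.0/23
Subnets: 84.158.88.0/23, 84.158.90.0/23, 84.158.92.0/23, 84.158.94.0/23


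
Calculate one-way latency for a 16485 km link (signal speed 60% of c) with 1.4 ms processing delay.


Speed = 0.6 * 3e5 km/s = 180000 km/s
Propagation delay = 16485 / 180000 = 0.0916 s = 91.5833 ms
Processing delay = 1.4 ms
Total one-way latency = 92.9833 ms


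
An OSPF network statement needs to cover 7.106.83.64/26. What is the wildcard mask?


Subnet mask: 255.255.255.192
Wildcard = 255.255.255.255 - subnet mask
255 - 255 = 0
255 - 255 = 0
255 - 255 = 0
255 - 192 = 63
Wildcard: 0.0.0.63


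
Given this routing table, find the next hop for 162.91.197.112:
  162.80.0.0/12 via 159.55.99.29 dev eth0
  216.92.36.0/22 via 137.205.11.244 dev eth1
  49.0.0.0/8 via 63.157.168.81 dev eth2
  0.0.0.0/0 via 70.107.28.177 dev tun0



Longest prefix match for 162.91.197.112:
  /12 162.80.0.0: MATCH
  /22 216.92.36.0: no
  /8 49.0.0.0: no
  /0 0.0.0.0: MATCH
Selected: next-hop 159.55.99.29 via eth0 (matched /12)


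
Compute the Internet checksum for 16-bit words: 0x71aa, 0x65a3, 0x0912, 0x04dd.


Sum all words (with carry folding):
+ 0x71aa = 0x71aa
+ 0x65a3 = 0xd74d
+ 0x0912 = 0xe05f
+ 0x04dd = 0xe53c
One's complement: ~0xe53c
Checksum = 0x1ac3


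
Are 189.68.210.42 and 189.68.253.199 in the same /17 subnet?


Mask: 255.255.128.0
189.68.210.42 AND mask = 189.68.128.0
189.68.253.199 AND mask = 189.68.128.0
Yes, same subnet (189.68.128.0)


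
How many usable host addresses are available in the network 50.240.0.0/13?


Host bits = 32 - 13 = 19
Total addresses = 2^19 = 524288
Usable = total - 2 (network and broadcast)
Usable hosts: 524286


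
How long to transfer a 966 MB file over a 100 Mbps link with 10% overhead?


Effective throughput = 100 * (1 - 10/100) = 90 Mbps
File size in Mb = 966 * 8 = 7728 Mb
Time = 7728 / 90
Time = 85.8667 seconds


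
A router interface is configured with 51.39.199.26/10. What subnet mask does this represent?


/10 means 10 network bits, 22 host bits
Binary: 11111111110000000000000000000000
Mask: 255.192.0.0


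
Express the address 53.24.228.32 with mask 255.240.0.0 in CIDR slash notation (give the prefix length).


Binary: 11111111.11110000.00000000.00000000
Count leading 1s
Prefix: /12


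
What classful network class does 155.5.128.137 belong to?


First octet: 155
Binary: 10011011
10xxxxxx -> Class B (128-191)
Class B, default mask 255.255.0.0 (/16)


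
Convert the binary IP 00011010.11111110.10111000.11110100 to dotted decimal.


00011010 = 26
11111110 = 254
10111000 = 184
11110100 = 244
IP: 26.254.184.244


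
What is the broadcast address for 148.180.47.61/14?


Network: 148.180.0.0/14
Host bits = 18
Set all host bits to 1:
Broadcast: 148.183.255.255


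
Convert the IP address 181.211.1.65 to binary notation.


181 = 10110101
211 = 11010011
1 = 00000001
65 = 01000001
Binary: 10110101.11010011.00000001.01000001


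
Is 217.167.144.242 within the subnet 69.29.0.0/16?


Subnet network: 69.29.0.0
Test IP AND mask: 217.167.0.0
No, 217.167.144.242 is not in 69.29.0.0/16


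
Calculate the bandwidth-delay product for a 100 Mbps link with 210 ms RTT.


BDP = bandwidth * RTT
= 100 Mbps * 210 ms
= 100 * 1e6 * 210 / 1000 bits
= 21000000 bits
= 2625000 bytes
= 2563.4766 KB
BDP = 21000000 bits (2625000 bytes)


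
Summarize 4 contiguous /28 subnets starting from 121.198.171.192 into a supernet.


Original prefix: /28
Number of subnets: 4 = 2^2
New prefix = 28 - 2 = 26
Supernet: 121.198.171.192/26


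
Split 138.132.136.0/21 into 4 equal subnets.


New prefix = 21 + 2 = 23
Each subnet has 512 addresses
  138.132.136.0/23
  138.132.138.0/23
  138.132.140.0/23
  138.132.142.0/23
Subnets: 138.132.136.0/23, 138.132.138.0/23, 138.132.140.0/23, 138.132.142.0/23


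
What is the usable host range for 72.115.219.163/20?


Network: 72.115.208.0
Broadcast: 72.115.223.255
First usable = network + 1
Last usable = broadcast - 1
Range: 72.115.208.1 to 72.115.223.254


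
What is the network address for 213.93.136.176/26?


IP:   11010101.01011101.10001000.10110000
Mask: 11111111.11111111.11111111.11000000
AND operation:
Net:  11010101.01011101.10001000.10000000
Network: 213.93.136.128/26


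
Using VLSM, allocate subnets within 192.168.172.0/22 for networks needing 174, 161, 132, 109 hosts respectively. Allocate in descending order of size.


174 hosts -> /24 (254 usable): 192.168.172.0/24
161 hosts -> /24 (254 usable): 192.168.173.0/24
132 hosts -> /24 (254 usable): 192.168.174.0/24
109 hosts -> /25 (126 usable): 192.168.175.0/25
Allocation: 192.168.172.0/24 (174 hosts, 254 usable); 192.168.173.0/24 (161 hosts, 254 usable); 192.168.174.0/24 (132 hosts, 254 usable); 192.168.175.0/25 (109 hosts, 126 usable)


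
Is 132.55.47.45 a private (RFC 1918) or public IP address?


RFC 1918 private ranges:
  10.0.0.0/8 (10.0.0.0 - 10.255.255.255)
  172.16.0.0/12 (172.16.0.0 - 172.31.255.255)
  192.168.0.0/16 (192.168.0.0 - 192.168.255.255)
Public (not in any RFC 1918 range)


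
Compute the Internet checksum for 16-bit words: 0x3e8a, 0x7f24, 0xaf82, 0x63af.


Sum all words (with carry folding):
+ 0x3e8a = 0x3e8a
+ 0x7f24 = 0xbdae
+ 0xaf82 = 0x6d31
+ 0x63af = 0xd0e0
One's complement: ~0xd0e0
Checksum = 0x2f1f


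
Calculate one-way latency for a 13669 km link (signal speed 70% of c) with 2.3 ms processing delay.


Speed = 0.7 * 3e5 km/s = 210000 km/s
Propagation delay = 13669 / 210000 = 0.0651 s = 65.0905 ms
Processing delay = 2.3 ms
Total one-way latency = 67.3905 ms


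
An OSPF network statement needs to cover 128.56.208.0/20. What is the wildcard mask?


Subnet mask: 255.255.240.0
Wildcard = 255.255.255.255 - subnet mask
255 - 255 = 0
255 - 255 = 0
255 - 240 = 15
255 - 0 = 255
Wildcard: 0.0.15.255


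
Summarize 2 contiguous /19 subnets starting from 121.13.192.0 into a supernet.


Original prefix: /19
Number of subnets: 2 = 2^1
New prefix = 19 - 1 = 18
Supernet: 121.13.192.0/18


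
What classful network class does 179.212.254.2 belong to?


First octet: 179
Binary: 10110011
10xxxxxx -> Class B (128-191)
Class B, default mask 255.255.0.0 (/16)


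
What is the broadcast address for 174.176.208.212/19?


Network: 174.176.192.0/19
Host bits = 13
Set all host bits to 1:
Broadcast: 174.176.223.255


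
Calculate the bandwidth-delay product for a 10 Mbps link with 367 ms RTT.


BDP = bandwidth * RTT
= 10 Mbps * 367 ms
= 10 * 1e6 * 367 / 1000 bits
= 3670000 bits
= 458750 bytes
= 447.998 KB
BDP = 3670000 bits (458750 bytes)


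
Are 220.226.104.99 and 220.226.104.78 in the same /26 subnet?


Mask: 255.255.255.192
220.226.104.99 AND mask = 220.226.104.64
220.226.104.78 AND mask = 220.226.104.64
Yes, same subnet (220.226.104.64)


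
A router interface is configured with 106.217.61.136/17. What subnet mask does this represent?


/17 means 17 network bits, 15 host bits
Binary: 11111111111111111000000000000000
Mask: 255.255.128.0


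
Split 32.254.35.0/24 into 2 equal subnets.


New prefix = 24 + 1 = 25
Each subnet has 128 addresses
  32.254.35.0/25
  32.254.35.128/25
Subnets: 32.254.35.0/25, 32.254.35.128/25


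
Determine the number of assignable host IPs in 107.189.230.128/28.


Host bits = 32 - 28 = 4
Total addresses = 2^4 = 16
Usable = total - 2 (network and broadcast)
Usable hosts: 14


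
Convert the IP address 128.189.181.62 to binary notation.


128 = 10000000
189 = 10111101
181 = 10110101
62 = 00111110
Binary: 10000000.10111101.10110101.00111110


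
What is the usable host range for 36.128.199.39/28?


Network: 36.128.199.32
Broadcast: 36.128.199.47
First usable = network + 1
Last usable = broadcast - 1
Range: 36.128.199.33 to 36.128.199.46


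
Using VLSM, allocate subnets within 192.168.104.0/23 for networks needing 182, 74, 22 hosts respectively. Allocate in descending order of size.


182 hosts -> /24 (254 usable): 192.168.104.0/24
74 hosts -> /25 (126 usable): 192.168.105.0/25
22 hosts -> /27 (30 usable): 192.168.105.128/27
Allocation: 192.168.104.0/24 (182 hosts, 254 usable); 192.168.105.0/25 (74 hosts, 126 usable); 192.168.105.128/27 (22 hosts, 30 usable)


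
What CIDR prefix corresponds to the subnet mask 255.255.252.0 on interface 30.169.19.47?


Binary: 11111111.11111111.11111100.00000000
Count leading 1s
Prefix: /22


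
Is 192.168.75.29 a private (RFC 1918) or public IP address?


RFC 1918 private ranges:
  10.0.0.0/8 (10.0.0.0 - 10.255.255.255)
  172.16.0.0/12 (172.16.0.0 - 172.31.255.255)
  192.168.0.0/16 (192.168.0.0 - 192.168.255.255)
Private (in 192.168.0.0/16)


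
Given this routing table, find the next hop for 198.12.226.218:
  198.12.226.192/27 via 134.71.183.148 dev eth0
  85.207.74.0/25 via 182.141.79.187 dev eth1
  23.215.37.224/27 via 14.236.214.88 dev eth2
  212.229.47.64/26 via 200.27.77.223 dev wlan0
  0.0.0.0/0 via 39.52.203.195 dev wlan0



Longest prefix match for 198.12.226.218:
  /27 198.12.226.192: MATCH
  /25 85.207.74.0: no
  /27 23.215.37.224: no
  /26 212.229.47.64: no
  /0 0.0.0.0: MATCH
Selected: next-hop 134.71.183.148 via eth0 (matched /27)


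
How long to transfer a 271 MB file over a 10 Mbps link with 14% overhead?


Effective throughput = 10 * (1 - 14/100) = 8.6 Mbps
File size in Mb = 271 * 8 = 2168 Mb
Time = 2168 / 8.6
Time = 252.093 seconds


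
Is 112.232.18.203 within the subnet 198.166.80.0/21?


Subnet network: 198.166.80.0
Test IP AND mask: 112.232.16.0
No, 112.232.18.203 is not in 198.166.80.0/21


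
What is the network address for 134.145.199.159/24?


IP:   10000110.10010001.11000111.10011111
Mask: 11111111.11111111.11111111.00000000
AND operation:
Net:  10000110.10010001.11000111.00000000
Network: 134.145.199.0/24


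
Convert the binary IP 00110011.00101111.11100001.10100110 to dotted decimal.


00110011 = 51
00101111 = 47
11100001 = 225
10100110 = 166
IP: 51.47.225.166


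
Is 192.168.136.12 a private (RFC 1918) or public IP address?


RFC 1918 private ranges:
  10.0.0.0/8 (10.0.0.0 - 10.255.255.255)
  172.16.0.0/12 (172.16.0.0 - 172.31.255.255)
  192.168.0.0/16 (192.168.0.0 - 192.168.255.255)
Private (in 192.168.0.0/16)


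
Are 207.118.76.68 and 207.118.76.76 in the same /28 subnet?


Mask: 255.255.255.240
207.118.76.68 AND mask = 207.118.76.64
207.118.76.76 AND mask = 207.118.76.64
Yes, same subnet (207.118.76.64)


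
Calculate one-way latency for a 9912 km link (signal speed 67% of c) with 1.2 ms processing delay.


Speed = 0.67 * 3e5 km/s = 201000 km/s
Propagation delay = 9912 / 201000 = 0.0493 s = 49.3134 ms
Processing delay = 1.2 ms
Total one-way latency = 50.5134 ms


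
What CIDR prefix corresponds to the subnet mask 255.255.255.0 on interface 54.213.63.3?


Binary: 11111111.11111111.11111111.00000000
Count leading 1s
Prefix: /24


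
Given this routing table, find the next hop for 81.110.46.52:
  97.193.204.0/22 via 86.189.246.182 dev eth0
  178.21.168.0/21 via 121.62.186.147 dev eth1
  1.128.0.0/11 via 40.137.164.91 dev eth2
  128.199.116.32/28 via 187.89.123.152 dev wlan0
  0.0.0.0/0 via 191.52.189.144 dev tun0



Longest prefix match for 81.110.46.52:
  /22 97.193.204.0: no
  /21 178.21.168.0: no
  /11 1.128.0.0: no
  /28 128.199.116.32: no
  /0 0.0.0.0: MATCH
Selected: next-hop 191.52.189.144 via tun0 (matched /0)


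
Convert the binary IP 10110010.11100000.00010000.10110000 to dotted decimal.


10110010 = 178
11100000 = 224
00010000 = 16
10110000 = 176
IP: 178.224.16.176


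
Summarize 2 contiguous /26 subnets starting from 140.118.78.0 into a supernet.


Original prefix: /26
Number of subnets: 2 = 2^1
New prefix = 26 - 1 = 25
Supernet: 140.118.78.0/25


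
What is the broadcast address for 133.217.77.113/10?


Network: 133.192.0.0/10
Host bits = 22
Set all host bits to 1:
Broadcast: 133.255.255.255


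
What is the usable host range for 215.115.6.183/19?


Network: 215.115.0.0
Broadcast: 215.115.31.255
First usable = network + 1
Last usable = broadcast - 1
Range: 215.115.0.1 to 215.115.31.254


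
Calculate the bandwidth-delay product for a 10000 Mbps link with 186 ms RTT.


BDP = bandwidth * RTT
= 10000 Mbps * 186 ms
= 10000 * 1e6 * 186 / 1000 bits
= 1860000000 bits
= 232500000 bytes
= 227050.7812 KB
BDP = 1860000000 bits (232500000 bytes)


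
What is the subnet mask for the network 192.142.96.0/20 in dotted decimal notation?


/20 means 20 network bits, 12 host bits
Binary: 11111111111111111111000000000000
Mask: 255.255.240.0


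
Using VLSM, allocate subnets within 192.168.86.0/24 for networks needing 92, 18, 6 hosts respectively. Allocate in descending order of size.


92 hosts -> /25 (126 usable): 192.168.86.0/25
18 hosts -> /27 (30 usable): 192.168.86.128/27
6 hosts -> /29 (6 usable): 192.168.86.160/29
Allocation: 192.168.86.0/25 (92 hosts, 126 usable); 192.168.86.128/27 (18 hosts, 30 usable); 192.168.86.160/29 (6 hosts, 6 usable)


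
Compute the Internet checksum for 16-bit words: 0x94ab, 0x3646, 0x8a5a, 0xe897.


Sum all words (with carry folding):
+ 0x94ab = 0x94ab
+ 0x3646 = 0xcaf1
+ 0x8a5a = 0x554c
+ 0xe897 = 0x3de4
One's complement: ~0x3de4
Checksum = 0xc21b


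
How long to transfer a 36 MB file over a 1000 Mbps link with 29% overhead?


Effective throughput = 1000 * (1 - 29/100) = 710 Mbps
File size in Mb = 36 * 8 = 288 Mb
Time = 288 / 710
Time = 0.4056 seconds


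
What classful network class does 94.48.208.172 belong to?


First octet: 94
Binary: 01011110
0xxxxxxx -> Class A (1-126)
Class A, default mask 255.0.0.0 (/8)


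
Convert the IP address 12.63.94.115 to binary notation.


12 = 00001100
63 = 00111111
94 = 01011110
115 = 01110011
Binary: 00001100.00111111.01011110.01110011


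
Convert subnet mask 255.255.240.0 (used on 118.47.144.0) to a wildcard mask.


Subnet mask: 255.255.240.0
Wildcard = 255.255.255.255 - subnet mask
255 - 255 = 0
255 - 255 = 0
255 - 240 = 15
255 - 0 = 255
Wildcard: 0.0.15.255


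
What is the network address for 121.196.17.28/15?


IP:   01111001.11000100.00010001.00011100
Mask: 11111111.11111110.00000000.00000000
AND operation:
Net:  01111001.11000100.00000000.00000000
Network: 121.196.0.0/15


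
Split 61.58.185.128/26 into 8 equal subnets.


New prefix = 26 + 3 = 29
Each subnet has 8 addresses
  61.58.185.128/29
  61.58.185.136/29
  61.58.185.144/29
  61.58.185.152/29
  61.58.185.160/29
  61.58.185.168/29
  61.58.185.176/29
  61.58.185.184/29
Subnets: 61.58.185.128/29, 61.58.185.136/29, 61.58.185.144/29, 61.58.185.152/29, 61.58.185.160/29, 61.58.185.168/29, 61.58.185.176/29, 61.58.185.184/29


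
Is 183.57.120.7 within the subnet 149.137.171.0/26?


Subnet network: 149.137.171.0
Test IP AND mask: 183.57.120.0
No, 183.57.120.7 is not in 149.137.171.0/26


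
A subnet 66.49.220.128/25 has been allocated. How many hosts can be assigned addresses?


Host bits = 32 - 25 = 7
Total addresses = 2^7 = 128
Usable = total - 2 (network and broadcast)
Usable hosts: 126


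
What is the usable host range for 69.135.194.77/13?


Network: 69.128.0.0
Broadcast: 69.135.255.255
First usable = network + 1
Last usable = broadcast - 1
Range: 69.128.0.1 to 69.135.255.254


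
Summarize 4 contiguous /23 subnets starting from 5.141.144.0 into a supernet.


Original prefix: /23
Number of subnets: 4 = 2^2
New prefix = 23 - 2 = 21
Supernet: 5.141.144.0/21


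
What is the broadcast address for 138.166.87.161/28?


Network: 138.166.87.160/28
Host bits = 4
Set all host bits to 1:
Broadcast: 138.166.87.175


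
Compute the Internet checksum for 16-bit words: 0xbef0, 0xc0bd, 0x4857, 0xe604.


Sum all words (with carry folding):
+ 0xbef0 = 0xbef0
+ 0xc0bd = 0x7fae
+ 0x4857 = 0xc805
+ 0xe604 = 0xae0a
One's complement: ~0xae0a
Checksum = 0x51f5


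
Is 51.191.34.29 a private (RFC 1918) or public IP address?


RFC 1918 private ranges:
  10.0.0.0/8 (10.0.0.0 - 10.255.255.255)
  172.16.0.0/12 (172.16.0.0 - 172.31.255.255)
  192.168.0.0/16 (192.168.0.0 - 192.168.255.255)
Public (not in any RFC 1918 range)


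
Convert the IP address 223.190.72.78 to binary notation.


223 = 11011111
190 = 10111110
72 = 01001000
78 = 01001110
Binary: 11011111.10111110.01001000.01001110


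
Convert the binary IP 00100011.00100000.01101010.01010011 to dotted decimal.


00100011 = 35
00100000 = 32
01101010 = 106
01010011 = 83
IP: 35.32.106.83


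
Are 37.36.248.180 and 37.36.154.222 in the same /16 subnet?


Mask: 255.255.0.0
37.36.248.180 AND mask = 37.36.0.0
37.36.154.222 AND mask = 37.36.0.0
Yes, same subnet (37.36.0.0)


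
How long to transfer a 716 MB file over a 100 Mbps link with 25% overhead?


Effective throughput = 100 * (1 - 25/100) = 75 Mbps
File size in Mb = 716 * 8 = 5728 Mb
Time = 5728 / 75
Time = 76.3733 seconds


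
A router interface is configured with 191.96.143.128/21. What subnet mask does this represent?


/21 means 21 network bits, 11 host bits
Binary: 11111111111111111111100000000000
Mask: 255.255.248.0


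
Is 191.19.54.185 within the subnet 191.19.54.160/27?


Subnet network: 191.19.54.160
Test IP AND mask: 191.19.54.160
Yes, 191.19.54.185 is in 191.19.54.160/27


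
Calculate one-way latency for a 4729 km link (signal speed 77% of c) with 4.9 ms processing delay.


Speed = 0.77 * 3e5 km/s = 231000 km/s
Propagation delay = 4729 / 231000 = 0.0205 s = 20.4719 ms
Processing delay = 4.9 ms
Total one-way latency = 25.3719 ms


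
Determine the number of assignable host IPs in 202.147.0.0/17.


Host bits = 32 - 17 = 15
Total addresses = 2^15 = 32768
Usable = total - 2 (network and broadcast)
Usable hosts: 32766


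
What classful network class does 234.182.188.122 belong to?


First octet: 234
Binary: 11101010
1110xxxx -> Class D (224-239)
Class D (multicast), default mask N/A


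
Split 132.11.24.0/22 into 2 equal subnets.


New prefix = 22 + 1 = 23
Each subnet has 512 addresses
  132.11.24.0/23
  132.11.26.0/23
Subnets: 132.11.24.0/23, 132.11.26.0/23


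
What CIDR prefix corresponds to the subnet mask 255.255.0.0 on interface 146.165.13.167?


Binary: 11111111.11111111.00000000.00000000
Count leading 1s
Prefix: /16


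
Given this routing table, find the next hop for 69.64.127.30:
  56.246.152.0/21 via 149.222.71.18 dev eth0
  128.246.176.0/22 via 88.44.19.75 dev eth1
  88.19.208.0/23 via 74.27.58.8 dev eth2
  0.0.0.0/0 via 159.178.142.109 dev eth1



Longest prefix match for 69.64.127.30:
  /21 56.246.152.0: no
  /22 128.246.176.0: no
  /23 88.19.208.0: no
  /0 0.0.0.0: MATCH
Selected: next-hop 159.178.142.109 via eth1 (matched /0)


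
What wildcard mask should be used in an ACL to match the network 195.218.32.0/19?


Subnet mask: 255.255.224.0
Wildcard = 255.255.255.255 - subnet mask
255 - 255 = 0
255 - 255 = 0
255 - 224 = 31
255 - 0 = 255
Wildcard: 0.0.31.255


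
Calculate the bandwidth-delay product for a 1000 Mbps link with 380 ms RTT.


BDP = bandwidth * RTT
= 1000 Mbps * 380 ms
= 1000 * 1e6 * 380 / 1000 bits
= 380000000 bits
= 47500000 bytes
= 46386.7188 KB
BDP = 380000000 bits (47500000 bytes)


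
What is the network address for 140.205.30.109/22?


IP:   10001100.11001101.00011110.01101101
Mask: 11111111.11111111.11111100.00000000
AND operation:
Net:  10001100.11001101.00011100.00000000
Network: 140.205.28.0/22


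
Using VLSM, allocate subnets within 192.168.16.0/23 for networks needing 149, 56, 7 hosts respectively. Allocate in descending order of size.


149 hosts -> /24 (254 usable): 192.168.16.0/24
56 hosts -> /26 (62 usable): 192.168.17.0/26
7 hosts -> /28 (14 usable): 192.168.17.64/28
Allocation: 192.168.16.0/24 (149 hosts, 254 usable); 192.168.17.0/26 (56 hosts, 62 usable); 192.168.17.64/28 (7 hosts, 14 usable)


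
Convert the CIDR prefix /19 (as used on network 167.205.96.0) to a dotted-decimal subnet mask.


/19 means 19 network bits, 13 host bits
Binary: 11111111111111111110000000000000
Mask: 255.255.224.0


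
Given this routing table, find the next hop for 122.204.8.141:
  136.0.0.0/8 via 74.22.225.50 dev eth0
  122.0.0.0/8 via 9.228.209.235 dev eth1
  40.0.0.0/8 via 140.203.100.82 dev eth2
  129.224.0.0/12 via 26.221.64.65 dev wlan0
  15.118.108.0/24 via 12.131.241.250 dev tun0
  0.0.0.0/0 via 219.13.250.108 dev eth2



Longest prefix match for 122.204.8.141:
  /8 136.0.0.0: no
  /8 122.0.0.0: MATCH
  /8 40.0.0.0: no
  /12 129.224.0.0: no
  /24 15.118.108.0: no
  /0 0.0.0.0: MATCH
Selected: next-hop 9.228.209.235 via eth1 (matched /8)


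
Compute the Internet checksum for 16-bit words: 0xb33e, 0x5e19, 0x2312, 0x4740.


Sum all words (with carry folding):
+ 0xb33e = 0xb33e
+ 0x5e19 = 0x1158
+ 0x2312 = 0x346a
+ 0x4740 = 0x7baa
One's complement: ~0x7baa
Checksum = 0x8455


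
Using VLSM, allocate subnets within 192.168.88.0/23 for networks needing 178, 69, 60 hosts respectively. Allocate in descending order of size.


178 hosts -> /24 (254 usable): 192.168.88.0/24
69 hosts -> /25 (126 usable): 192.168.89.0/25
60 hosts -> /26 (62 usable): 192.168.89.128/26
Allocation: 192.168.88.0/24 (178 hosts, 254 usable); 192.168.89.0/25 (69 hosts, 126 usable); 192.168.89.128/26 (60 hosts, 62 usable)


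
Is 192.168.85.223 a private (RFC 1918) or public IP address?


RFC 1918 private ranges:
  10.0.0.0/8 (10.0.0.0 - 10.255.255.255)
  172.16.0.0/12 (172.16.0.0 - 172.31.255.255)
  192.168.0.0/16 (192.168.0.0 - 192.168.255.255)
Private (in 192.168.0.0/16)
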